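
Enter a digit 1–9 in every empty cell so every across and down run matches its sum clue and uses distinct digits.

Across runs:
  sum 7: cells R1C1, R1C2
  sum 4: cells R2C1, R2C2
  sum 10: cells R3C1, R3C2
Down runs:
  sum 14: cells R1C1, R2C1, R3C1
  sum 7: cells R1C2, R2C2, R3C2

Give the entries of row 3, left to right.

4 in 2 cells must be {1,3}; 7 in 3 cells must be {1,2,4}.
The 4 across and the 7 down share only 1, so R2C2 = 1.
R2C1 = 4 − 1 = 3 completes the 4 across.
Nothing is forced directly, so branch on R1C2, whose candidates are 2 or 4. If R1C2 = 4: then R1C1 would have to be in {3} for the 7 across but in {2,4,5,6,7,9} for the 14 down — contradiction. So R1C2 = 2.
R1C1 = 7 − 2 = 5 completes the 7 across.
R3C1 = 14 − 8 = 6 completes the 14 down.
R3C2 = 10 − 6 = 4 completes the 10 across.

6 4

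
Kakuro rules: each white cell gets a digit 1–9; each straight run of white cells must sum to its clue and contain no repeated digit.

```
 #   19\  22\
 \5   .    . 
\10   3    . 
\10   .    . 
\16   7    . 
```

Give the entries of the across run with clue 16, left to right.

16 in 2 cells must be {7,9}.
R2C2 = 10 − 3 = 7 completes the 10 across.
R4C2 = 16 − 7 = 9 completes the 16 across.
Nothing is forced directly, so branch on R1C1, whose candidates are 1 or 4. If R1C1 = 4: that forces R1C2 = 1, after which R3C1 would have to be in {1,2,3,4,6,7,8,9} for the 10 across but in {5} for the 19 down — contradiction. So R1C1 = 1.
R1C2 = 5 − 1 = 4 completes the 5 across.
R3C1 = 19 − 11 = 8 completes the 19 down.
R3C2 = 10 − 8 = 2 completes the 10 across.

7, 9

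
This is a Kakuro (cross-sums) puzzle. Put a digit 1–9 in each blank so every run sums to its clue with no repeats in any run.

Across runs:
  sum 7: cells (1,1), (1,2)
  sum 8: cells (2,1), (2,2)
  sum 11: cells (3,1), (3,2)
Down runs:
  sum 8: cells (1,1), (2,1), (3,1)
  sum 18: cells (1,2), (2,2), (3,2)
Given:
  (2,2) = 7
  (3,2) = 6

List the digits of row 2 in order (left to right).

1 7

(1,2) = 18 − 13 = 5 completes the 18 down.
(2,1) = 8 − 7 = 1 completes the 8 across.
(3,1) = 11 − 6 = 5 completes the 11 across.
(1,1) = 7 − 5 = 2 completes the 7 across.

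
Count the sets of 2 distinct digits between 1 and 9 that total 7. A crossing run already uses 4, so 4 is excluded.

2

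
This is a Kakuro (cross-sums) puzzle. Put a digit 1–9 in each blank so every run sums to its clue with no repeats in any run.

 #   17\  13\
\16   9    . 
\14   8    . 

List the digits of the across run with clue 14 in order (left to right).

16 in 2 cells must be {7,9}; 17 in 2 cells must be {8,9}.
R1C2 = 16 − 9 = 7 completes the 16 across.
R2C2 = 14 − 8 = 6 completes the 14 across.

8 6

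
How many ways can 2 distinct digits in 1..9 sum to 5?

2 distinct digits from 1–9 sum between 3 and 17.
Enumerating: {1,4}, {2,3}.

2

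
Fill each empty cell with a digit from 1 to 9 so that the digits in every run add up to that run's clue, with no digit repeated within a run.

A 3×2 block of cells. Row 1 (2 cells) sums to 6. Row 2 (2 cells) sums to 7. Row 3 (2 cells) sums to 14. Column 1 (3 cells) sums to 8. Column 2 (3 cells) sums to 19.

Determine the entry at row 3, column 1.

The 14 across and the 8 down share only 5, so (3,1) = 5.
(3,2) = 14 − 5 = 9 completes the 14 across.
Nothing is forced directly, so branch on (1,1), whose candidates are 1 or 2. If (1,1) = 1: then (1,2) would have to be in {5} for the 6 across but in {2,3,4,6,7,8} for the 19 down — contradiction. So (1,1) = 2.
(1,2) = 6 − 2 = 4 completes the 6 across.
(2,1) = 8 − 7 = 1 completes the 8 down.
(2,2) = 7 − 1 = 6 completes the 7 across.

5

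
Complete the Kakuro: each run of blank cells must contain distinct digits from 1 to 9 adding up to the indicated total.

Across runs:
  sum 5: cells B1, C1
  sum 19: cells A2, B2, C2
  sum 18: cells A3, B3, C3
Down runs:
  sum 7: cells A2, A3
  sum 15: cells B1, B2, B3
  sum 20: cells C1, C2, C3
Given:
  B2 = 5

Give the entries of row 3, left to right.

A2 = 6: the only remaining digit allowed by both the 19 across and the 7 down.
C2 = 19 − 11 = 8 completes the 19 across.
A3 = 7 − 6 = 1 completes the 7 down.
Given what's placed, C3 must be 9 to fit the 18 across and 20 down.
C1 = 20 − 17 = 3 completes the 20 down.
B3 = 18 − 10 = 8 completes the 18 across.
B1 = 5 − 3 = 2 completes the 5 across.

1 8 9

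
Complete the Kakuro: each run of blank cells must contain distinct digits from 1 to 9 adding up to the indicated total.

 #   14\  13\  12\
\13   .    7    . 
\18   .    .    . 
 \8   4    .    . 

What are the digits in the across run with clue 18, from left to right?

9 5 4

Given what's placed, R3C2 must be 1 to fit the 8 across and 13 down.
R3C3 = 8 − 5 = 3 completes the 8 across.
R2C2 = 13 − 8 = 5 completes the 13 down.
Nothing is forced directly, so branch on R2C1, whose candidates are 7 or 9. If R2C1 = 7: then R1C1 would have to be in {1,2,4,5} for the 13 across but in {3} for the 14 down — contradiction. So R2C1 = 9.
R1C1 = 14 − 13 = 1 completes the 14 down.
R1C3 = 13 − 8 = 5 completes the 13 across.
R2C3 = 18 − 14 = 4 completes the 18 across.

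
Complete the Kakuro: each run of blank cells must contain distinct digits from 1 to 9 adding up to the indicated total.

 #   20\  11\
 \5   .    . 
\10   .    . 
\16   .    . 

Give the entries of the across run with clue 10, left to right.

16 in 2 cells must be {7,9}.
The 16 across and the 11 down share only 7, so R3C2 = 7.
R3C1 = 16 − 7 = 9 completes the 16 across.
Nothing is forced directly, so branch on R1C1, whose candidates are 3 or 4. If R1C1 = 3: then R1C2 would have to be in {2} for the 5 across but in {1,3} for the 11 down — contradiction. So R1C1 = 4.
R1C2 = 5 − 4 = 1 completes the 5 across.
R2C1 = 20 − 13 = 7 completes the 20 down.
R2C2 = 10 − 7 = 3 completes the 10 across.

7 3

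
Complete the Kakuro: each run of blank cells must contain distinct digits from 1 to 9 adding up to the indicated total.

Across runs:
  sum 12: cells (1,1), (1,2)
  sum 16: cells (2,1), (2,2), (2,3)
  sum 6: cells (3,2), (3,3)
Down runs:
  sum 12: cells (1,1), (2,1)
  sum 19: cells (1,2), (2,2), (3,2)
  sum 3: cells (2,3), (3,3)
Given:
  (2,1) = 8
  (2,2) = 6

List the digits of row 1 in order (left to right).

3 in 2 cells must be {1,2}.
(1,1) = 12 − 8 = 4 completes the 12 down.
(1,2) = 12 − 4 = 8 completes the 12 across.
(2,3) = 16 − 14 = 2 completes the 16 across.
(3,2) = 19 − 14 = 5 completes the 19 down.
(3,3) = 6 − 5 = 1 completes the 6 across.

4 8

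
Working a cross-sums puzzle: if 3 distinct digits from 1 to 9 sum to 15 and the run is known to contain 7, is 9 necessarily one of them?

No

Counterexample: {2,6,7} sums to 15 under that restriction without using 9.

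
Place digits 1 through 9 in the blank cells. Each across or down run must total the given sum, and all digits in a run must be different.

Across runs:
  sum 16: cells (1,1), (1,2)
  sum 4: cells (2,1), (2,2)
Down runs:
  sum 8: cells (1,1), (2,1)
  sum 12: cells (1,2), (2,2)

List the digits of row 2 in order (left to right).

1 3

16 in 2 cells must be {7,9}; 4 in 2 cells must be {1,3}.
The 16 across and the 8 down share only 7, so (1,1) = 7.
(1,2) = 16 − 7 = 9 completes the 16 across.
(2,1) = 8 − 7 = 1 completes the 8 down.
(2,2) = 4 − 1 = 3 completes the 4 across.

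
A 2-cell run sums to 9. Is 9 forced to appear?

Counterexample: {1,8} sums to 9 without using 9.

No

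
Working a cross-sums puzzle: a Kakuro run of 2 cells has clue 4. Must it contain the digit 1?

The only way to make 4 from 2 distinct digits is {1,3}, which contains 1.

Yes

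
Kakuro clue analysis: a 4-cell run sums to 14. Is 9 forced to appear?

No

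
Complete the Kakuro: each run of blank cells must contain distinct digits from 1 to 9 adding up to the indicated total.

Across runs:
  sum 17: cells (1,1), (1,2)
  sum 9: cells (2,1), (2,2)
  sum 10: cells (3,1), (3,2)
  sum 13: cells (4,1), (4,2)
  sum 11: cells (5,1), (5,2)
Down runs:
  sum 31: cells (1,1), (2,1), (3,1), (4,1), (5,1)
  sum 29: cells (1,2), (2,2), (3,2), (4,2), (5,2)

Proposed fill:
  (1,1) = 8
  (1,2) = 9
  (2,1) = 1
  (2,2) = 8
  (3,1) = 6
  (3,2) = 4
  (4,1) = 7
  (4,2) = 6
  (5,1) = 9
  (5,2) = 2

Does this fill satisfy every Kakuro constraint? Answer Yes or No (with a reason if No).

Across: 8+9=17; 1+8=9; 6+4=10; 7+6=13; 9+2=11. Down: 8+1+6+7+9=31; 9+8+4+6+2=29. No digit repeats within any run.

Yes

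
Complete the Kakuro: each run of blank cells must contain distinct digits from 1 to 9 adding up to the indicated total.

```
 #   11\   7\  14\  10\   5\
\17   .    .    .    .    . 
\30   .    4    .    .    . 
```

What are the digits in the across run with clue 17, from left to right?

5 3 6 1 2

R1C2 = 7 − 4 = 3 completes the 7 down.
Nothing is forced directly, so branch on R2C5, whose candidates are 2 or 3. If R2C5 = 2: then R1C5 would have to be in {1,2,4,5,6,7} for the 17 across but in {3} for the 5 down — contradiction. So R2C5 = 3.
R1C5 = 5 − 3 = 2 completes the 5 down.
No cell is forced outright now. R1C3 can only be 5 or 6 (the digits allowed by both its 17 across and its 14 down). If R1C3 = 5: that forces R1C1 = 6, R1C4 = 1, after which R2C1 would have to be in {6,8,9} for the 30 across but in {5} for the 11 down — contradiction. So R1C3 = 6.
R1C1 = 5: the only remaining digit allowed by both the 17 across and the 11 down.
R1C4 = 17 − 16 = 1 completes the 17 across.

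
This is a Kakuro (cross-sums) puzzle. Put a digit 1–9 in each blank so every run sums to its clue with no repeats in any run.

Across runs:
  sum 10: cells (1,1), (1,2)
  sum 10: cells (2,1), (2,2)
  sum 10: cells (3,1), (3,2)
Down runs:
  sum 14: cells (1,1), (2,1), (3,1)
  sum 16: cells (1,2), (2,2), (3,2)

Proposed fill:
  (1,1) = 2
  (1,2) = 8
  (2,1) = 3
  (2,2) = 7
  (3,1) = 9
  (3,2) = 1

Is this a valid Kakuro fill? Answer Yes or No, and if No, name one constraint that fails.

Yes

Across: 2+8=10; 3+7=10; 9+1=10. Down: 2+3+9=14; 8+7+1=16. No digit repeats within any run.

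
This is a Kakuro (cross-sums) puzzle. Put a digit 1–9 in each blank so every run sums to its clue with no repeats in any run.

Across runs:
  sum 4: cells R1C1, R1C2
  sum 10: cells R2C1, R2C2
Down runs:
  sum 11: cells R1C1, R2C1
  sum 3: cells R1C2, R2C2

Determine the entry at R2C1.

4 in 2 cells must be {1,3}; 3 in 2 cells must be {1,2}.
The 4 across and the 11 down share only 3, so R1C1 = 3.
R1C2 = 4 − 3 = 1 completes the 4 across.
R2C1 = 11 − 3 = 8 completes the 11 down.
R2C2 = 10 − 8 = 2 completes the 10 across.

8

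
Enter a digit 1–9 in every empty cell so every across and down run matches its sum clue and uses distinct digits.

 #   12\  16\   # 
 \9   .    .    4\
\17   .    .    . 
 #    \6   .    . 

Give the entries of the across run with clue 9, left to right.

7, 2

4 in 2 cells must be {1,3}.
The 6 across and the 4 down share only 1, so R3C3 = 1.
R2C3 = 4 − 1 = 3 completes the 4 down.
R3C2 = 6 − 1 = 5 completes the 6 across.
No cell is forced outright now. R2C2 can only be 8 or 9 (the digits allowed by both its 17 across and its 16 down). If R2C2 = 8: that forces R1C2 = 3, after which R2C1 would have to be in {6} for the 17 across but in {3,4,5,7,8,9} for the 12 down — contradiction. So R2C2 = 9.
R1C2 = 16 − 14 = 2 completes the 16 down.
R2C1 = 17 − 12 = 5 completes the 17 across.
R1C1 = 9 − 2 = 7 completes the 9 across.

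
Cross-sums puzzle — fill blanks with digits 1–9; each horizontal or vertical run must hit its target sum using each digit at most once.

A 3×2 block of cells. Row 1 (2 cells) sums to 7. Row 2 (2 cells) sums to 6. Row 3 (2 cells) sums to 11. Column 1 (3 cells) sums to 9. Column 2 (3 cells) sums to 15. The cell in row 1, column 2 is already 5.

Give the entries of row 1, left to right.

(1,1) = 7 − 5 = 2 completes the 7 across.
Nothing is forced directly, so branch on (2,1), whose candidates are 1 or 4. If (2,1) = 1: then (2,2) would have to be in {5} for the 6 across but in {1,2,3,4,6,7,8,9} for the 15 down — contradiction. So (2,1) = 4.
(2,2) = 6 − 4 = 2 completes the 6 across.
(3,1) = 9 − 6 = 3 completes the 9 down.
(3,2) = 11 − 3 = 8 completes the 11 across.

2, 5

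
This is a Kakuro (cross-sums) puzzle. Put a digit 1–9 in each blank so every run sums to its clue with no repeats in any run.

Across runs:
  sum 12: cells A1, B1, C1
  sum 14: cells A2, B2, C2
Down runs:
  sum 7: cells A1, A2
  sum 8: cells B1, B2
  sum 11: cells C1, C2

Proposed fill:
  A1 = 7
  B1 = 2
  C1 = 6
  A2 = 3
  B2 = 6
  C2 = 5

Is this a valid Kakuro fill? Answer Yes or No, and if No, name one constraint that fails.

No — the across run A1–C1 sums to 15, not 12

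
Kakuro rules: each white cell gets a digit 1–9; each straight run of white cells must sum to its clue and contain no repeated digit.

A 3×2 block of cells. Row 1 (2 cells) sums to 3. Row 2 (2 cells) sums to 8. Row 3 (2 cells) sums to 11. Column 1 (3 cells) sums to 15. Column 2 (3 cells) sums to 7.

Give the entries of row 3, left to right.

7, 4

3 in 2 cells must be {1,2}; 7 in 3 cells must be {1,2,4}.
Nothing is forced directly, so branch on (3,2), whose candidates are 2 or 4. If (3,2) = 2: that forces (1,2) = 1, after which (2,2) would have to be in {1,2,3,5,6,7} for the 8 across but in {4} for the 7 down — contradiction. So (3,2) = 4.
(3,1) = 11 − 4 = 7 completes the 11 across.
Given what's placed, (1,1) must be 2 to fit the 3 across and 15 down.
(1,2) = 3 − 2 = 1 completes the 3 across.
(2,1) = 15 − 9 = 6 completes the 15 down.
(2,2) = 8 − 6 = 2 completes the 8 across.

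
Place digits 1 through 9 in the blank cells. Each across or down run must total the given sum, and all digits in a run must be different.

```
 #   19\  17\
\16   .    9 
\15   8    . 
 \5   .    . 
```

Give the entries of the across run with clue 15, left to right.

8, 7

16 in 2 cells must be {7,9}.
R1C1 = 16 − 9 = 7 completes the 16 across.
R2C2 = 15 − 8 = 7 completes the 15 across.
R3C1 = 19 − 15 = 4 completes the 19 down.
R3C2 = 5 − 4 = 1 completes the 5 across.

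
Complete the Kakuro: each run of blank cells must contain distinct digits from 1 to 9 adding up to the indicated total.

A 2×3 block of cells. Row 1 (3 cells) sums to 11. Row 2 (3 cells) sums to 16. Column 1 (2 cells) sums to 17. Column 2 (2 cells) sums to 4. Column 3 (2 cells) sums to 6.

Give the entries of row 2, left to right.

17 in 2 cells must be {8,9}; 4 in 2 cells must be {1,3}.
The 11 across and the 17 down share only 8, so (1,1) = 8.
Given what's placed, (1,2) must be 1 to fit the 11 across and 4 down.
(1,3) = 11 − 9 = 2 completes the 11 across.
(2,1) = 17 − 8 = 9 completes the 17 down.
(2,2) = 4 − 1 = 3 completes the 4 down.
(2,3) = 16 − 12 = 4 completes the 16 across.

9 3 4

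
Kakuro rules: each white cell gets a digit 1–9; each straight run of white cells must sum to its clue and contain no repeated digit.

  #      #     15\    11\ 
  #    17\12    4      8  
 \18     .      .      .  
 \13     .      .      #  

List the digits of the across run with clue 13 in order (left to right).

8 5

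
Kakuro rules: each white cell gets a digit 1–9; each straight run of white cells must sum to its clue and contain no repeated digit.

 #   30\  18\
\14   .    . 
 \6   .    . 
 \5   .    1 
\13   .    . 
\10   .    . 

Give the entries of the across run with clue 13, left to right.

7, 6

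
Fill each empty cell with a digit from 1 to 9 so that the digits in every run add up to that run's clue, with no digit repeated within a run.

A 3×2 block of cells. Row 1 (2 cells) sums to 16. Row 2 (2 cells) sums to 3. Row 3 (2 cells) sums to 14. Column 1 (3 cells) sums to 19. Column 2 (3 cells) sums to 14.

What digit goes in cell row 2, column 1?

2

16 in 2 cells must be {7,9}; 3 in 2 cells must be {1,2}.
The 3 across and the 19 down share only 2, so (2,1) = 2.
(2,2) = 3 − 2 = 1 completes the 3 across.
Given what's placed, (1,1) must be 9 to fit the 16 across and 19 down.
(1,2) = 16 − 9 = 7 completes the 16 across.
(3,1) = 19 − 11 = 8 completes the 19 down.
(3,2) = 14 − 8 = 6 completes the 14 across.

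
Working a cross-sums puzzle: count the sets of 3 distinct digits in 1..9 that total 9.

3 distinct digits from 1–9 sum between 6 and 24.
Enumerating: {1,2,6}, {1,3,5}, {2,3,4}.

3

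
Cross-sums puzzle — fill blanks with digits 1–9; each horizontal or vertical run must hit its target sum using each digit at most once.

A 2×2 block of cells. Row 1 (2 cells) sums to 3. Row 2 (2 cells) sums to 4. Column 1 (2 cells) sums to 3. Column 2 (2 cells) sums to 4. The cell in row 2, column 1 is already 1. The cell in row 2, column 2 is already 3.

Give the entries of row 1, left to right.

3 in 2 cells must be {1,2}; 4 in 2 cells must be {1,3}.
(1,1) = 3 − 1 = 2 completes the 3 down.
(1,2) = 3 − 2 = 1 completes the 3 across.

2 1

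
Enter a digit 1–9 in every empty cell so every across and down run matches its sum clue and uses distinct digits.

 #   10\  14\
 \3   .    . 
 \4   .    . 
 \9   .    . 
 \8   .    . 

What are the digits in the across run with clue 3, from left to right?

1 2

3 in 2 cells must be {1,2}; 4 in 2 cells must be {1,3}; 10 in 4 cells must be {1,2,3,4}.
Nothing is forced directly, so branch on R1C1, whose candidates are 1 or 2. If R1C1 = 2: that forces R1C2 = 1, R2C2 = 3, R2C1 = 1, R4C1 = 3, after which R4C2 would have to be in {5} for the 8 across but in {2,4,6,8} for the 14 down — contradiction. So R1C1 = 1.
R1C2 = 3 − 1 = 2 completes the 3 across.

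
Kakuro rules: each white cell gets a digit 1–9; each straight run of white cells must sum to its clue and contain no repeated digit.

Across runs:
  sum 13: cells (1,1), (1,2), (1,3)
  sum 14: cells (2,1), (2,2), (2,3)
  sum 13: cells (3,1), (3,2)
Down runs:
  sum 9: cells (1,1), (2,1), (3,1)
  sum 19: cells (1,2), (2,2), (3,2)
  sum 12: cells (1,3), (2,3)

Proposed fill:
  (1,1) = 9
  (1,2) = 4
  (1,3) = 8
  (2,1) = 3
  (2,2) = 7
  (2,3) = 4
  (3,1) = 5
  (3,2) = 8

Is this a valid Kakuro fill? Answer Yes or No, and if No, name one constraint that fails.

No — the down run (1,1)–(3,1) sums to 17, not 9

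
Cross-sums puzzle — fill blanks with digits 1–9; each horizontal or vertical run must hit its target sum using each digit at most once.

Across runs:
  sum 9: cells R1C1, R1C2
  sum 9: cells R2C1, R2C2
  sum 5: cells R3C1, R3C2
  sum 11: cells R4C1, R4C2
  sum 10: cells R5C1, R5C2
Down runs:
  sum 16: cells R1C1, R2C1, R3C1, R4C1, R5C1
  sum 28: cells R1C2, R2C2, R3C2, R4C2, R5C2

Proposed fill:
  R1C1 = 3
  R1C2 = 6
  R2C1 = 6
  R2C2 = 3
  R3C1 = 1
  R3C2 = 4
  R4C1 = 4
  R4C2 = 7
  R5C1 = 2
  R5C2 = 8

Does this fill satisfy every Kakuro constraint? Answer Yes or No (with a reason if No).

Yes

Across: 3+6=9; 6+3=9; 1+4=5; 4+7=11; 2+8=10. Down: 3+6+1+4+2=16; 6+3+4+7+8=28. No digit repeats within any run.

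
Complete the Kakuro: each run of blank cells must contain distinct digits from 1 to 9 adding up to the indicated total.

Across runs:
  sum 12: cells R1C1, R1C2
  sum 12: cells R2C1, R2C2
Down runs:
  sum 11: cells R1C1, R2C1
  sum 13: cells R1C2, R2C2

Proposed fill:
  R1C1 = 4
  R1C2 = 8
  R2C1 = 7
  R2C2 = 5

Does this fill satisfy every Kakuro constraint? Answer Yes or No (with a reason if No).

Across: 4+8=12; 7+5=12. Down: 4+7=11; 8+5=13. No digit repeats within any run.

Yes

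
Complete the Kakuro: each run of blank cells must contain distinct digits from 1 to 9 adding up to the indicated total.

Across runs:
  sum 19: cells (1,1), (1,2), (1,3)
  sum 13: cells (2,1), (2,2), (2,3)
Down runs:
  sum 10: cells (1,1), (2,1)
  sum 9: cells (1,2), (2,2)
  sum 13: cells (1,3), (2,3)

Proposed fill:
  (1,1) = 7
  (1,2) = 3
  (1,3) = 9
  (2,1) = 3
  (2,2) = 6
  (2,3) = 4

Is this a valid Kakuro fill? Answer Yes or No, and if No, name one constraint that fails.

Yes

Across: 7+3+9=19; 3+6+4=13. Down: 7+3=10; 3+6=9; 9+4=13. No digit repeats within any run.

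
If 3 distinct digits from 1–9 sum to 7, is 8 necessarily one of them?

No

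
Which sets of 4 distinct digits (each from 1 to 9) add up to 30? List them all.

4 distinct digits from 1–9 sum between 10 and 30.
Only one set works: {6,7,8,9}.

{6,7,8,9}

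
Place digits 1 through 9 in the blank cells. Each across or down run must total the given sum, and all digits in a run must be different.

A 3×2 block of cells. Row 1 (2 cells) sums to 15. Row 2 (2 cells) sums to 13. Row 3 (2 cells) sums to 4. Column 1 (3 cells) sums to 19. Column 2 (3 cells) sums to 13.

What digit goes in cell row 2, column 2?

4

4 in 2 cells must be {1,3}.
The 4 across and the 19 down share only 3, so (3,1) = 3.
(3,2) = 4 − 3 = 1 completes the 4 across.
Nothing is forced directly, so branch on (1,1), whose candidates are 7 or 9. If (1,1) = 9: then (1,2) would have to be in {6} for the 15 across but in {3,4,5,7,8,9} for the 13 down — contradiction. So (1,1) = 7.
(1,2) = 15 − 7 = 8 completes the 15 across.
(2,1) = 19 − 10 = 9 completes the 19 down.
(2,2) = 13 − 9 = 4 completes the 13 across.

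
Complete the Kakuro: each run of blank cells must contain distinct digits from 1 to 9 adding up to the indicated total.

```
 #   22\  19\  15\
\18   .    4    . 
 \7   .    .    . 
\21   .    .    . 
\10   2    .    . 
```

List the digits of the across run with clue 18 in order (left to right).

7 in 3 cells must be {1,2,4}.
R2C1 = 4: the only remaining digit allowed by both the 7 across and the 22 down.
Given what's placed, R1C1 must be 9 to fit the 18 across and 22 down.
R1C3 = 18 − 13 = 5 completes the 18 across.

9 4 5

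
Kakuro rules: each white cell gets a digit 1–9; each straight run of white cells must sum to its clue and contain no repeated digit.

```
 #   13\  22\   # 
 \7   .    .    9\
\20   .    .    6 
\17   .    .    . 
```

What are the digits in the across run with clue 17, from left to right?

6 8 3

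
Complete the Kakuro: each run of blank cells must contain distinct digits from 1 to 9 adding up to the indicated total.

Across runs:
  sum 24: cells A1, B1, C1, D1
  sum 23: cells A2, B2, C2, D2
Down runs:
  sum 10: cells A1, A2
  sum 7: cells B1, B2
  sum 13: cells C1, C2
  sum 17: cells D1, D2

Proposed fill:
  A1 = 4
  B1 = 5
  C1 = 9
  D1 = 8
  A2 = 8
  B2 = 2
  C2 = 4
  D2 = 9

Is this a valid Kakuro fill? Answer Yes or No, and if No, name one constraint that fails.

No — the down run A1–A2 sums to 12, not 10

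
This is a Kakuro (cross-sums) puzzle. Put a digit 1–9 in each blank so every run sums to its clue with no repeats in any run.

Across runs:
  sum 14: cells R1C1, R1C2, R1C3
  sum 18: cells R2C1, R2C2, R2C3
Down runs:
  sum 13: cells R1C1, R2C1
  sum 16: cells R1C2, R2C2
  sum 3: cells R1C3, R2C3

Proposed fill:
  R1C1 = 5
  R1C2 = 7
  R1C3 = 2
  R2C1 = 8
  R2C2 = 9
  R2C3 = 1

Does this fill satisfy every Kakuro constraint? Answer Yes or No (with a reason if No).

Across: 5+7+2=14; 8+9+1=18. Down: 5+8=13; 7+9=16; 2+1=3. No digit repeats within any run.

Yes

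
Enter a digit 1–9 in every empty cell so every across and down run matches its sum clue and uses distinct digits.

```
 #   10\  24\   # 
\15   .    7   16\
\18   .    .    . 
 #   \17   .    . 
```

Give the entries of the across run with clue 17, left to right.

8 9

17 in 2 cells must be {8,9}; 24 in 3 cells must be {7,8,9}; 16 in 2 cells must be {7,9}.
R1C1 = 15 − 7 = 8 completes the 15 across.
R2C1 = 10 − 8 = 2 completes the 10 down.
R2C2 = 9: the only remaining digit allowed by both the 18 across and the 24 down.
R2C3 = 18 − 11 = 7 completes the 18 across.
R3C2 = 24 − 16 = 8 completes the 24 down.
R3C3 = 17 − 8 = 9 completes the 17 across.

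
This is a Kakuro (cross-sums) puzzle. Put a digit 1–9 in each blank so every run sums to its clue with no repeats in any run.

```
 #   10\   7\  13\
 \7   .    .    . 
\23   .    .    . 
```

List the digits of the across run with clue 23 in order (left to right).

8 6 9

7 in 3 cells must be {1,2,4}; 23 in 3 cells must be {6,8,9}.
The 7 across and the 13 down share only 4, so R1C3 = 4.
The 23 across and the 7 down share only 6, so R2C2 = 6.
R2C3 = 13 − 4 = 9 completes the 13 down.
R1C2 = 7 − 6 = 1 completes the 7 down.
R2C1 = 23 − 15 = 8 completes the 23 across.
R1C1 = 7 − 5 = 2 completes the 7 across.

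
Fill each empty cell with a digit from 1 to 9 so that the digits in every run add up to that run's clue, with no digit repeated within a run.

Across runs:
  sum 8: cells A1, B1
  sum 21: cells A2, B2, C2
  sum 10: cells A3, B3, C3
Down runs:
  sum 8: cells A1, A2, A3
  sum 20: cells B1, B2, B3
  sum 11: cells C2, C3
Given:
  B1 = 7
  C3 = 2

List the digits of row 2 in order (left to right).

4 8 9

A1 = 8 − 7 = 1 completes the 8 across.
C2 = 11 − 2 = 9 completes the 11 down.
Given what's placed, B3 must be 5 to fit the 10 across and 20 down.
B2 = 20 − 12 = 8 completes the 20 down.
A3 = 10 − 7 = 3 completes the 10 across.
A2 = 21 − 17 = 4 completes the 21 across.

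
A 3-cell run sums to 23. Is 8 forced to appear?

The only way to make 23 from 3 distinct digits is {6,8,9}, which contains 8.

Yes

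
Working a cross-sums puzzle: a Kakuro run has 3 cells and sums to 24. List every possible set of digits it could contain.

{7,8,9}

3 distinct digits from 1–9 sum between 6 and 24.
Only one set works: {7,8,9}.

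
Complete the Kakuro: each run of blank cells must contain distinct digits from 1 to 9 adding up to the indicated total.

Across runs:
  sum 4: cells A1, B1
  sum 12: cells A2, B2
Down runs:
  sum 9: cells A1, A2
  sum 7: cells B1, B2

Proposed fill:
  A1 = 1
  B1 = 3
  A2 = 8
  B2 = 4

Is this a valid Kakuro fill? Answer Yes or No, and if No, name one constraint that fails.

Across: 1+3=4; 8+4=12. Down: 1+8=9; 3+4=7. No digit repeats within any run.

Yes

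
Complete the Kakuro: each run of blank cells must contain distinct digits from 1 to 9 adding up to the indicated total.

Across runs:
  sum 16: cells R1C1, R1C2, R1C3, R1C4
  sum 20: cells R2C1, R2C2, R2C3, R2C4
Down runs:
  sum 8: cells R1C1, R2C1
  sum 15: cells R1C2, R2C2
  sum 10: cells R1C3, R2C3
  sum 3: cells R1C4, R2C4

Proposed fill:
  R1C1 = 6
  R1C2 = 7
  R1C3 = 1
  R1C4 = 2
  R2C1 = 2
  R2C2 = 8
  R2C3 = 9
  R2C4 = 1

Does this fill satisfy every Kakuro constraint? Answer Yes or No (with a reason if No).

Yes

Across: 6+7+1+2=16; 2+8+9+1=20. Down: 6+2=8; 7+8=15; 1+9=10; 2+1=3. No digit repeats within any run.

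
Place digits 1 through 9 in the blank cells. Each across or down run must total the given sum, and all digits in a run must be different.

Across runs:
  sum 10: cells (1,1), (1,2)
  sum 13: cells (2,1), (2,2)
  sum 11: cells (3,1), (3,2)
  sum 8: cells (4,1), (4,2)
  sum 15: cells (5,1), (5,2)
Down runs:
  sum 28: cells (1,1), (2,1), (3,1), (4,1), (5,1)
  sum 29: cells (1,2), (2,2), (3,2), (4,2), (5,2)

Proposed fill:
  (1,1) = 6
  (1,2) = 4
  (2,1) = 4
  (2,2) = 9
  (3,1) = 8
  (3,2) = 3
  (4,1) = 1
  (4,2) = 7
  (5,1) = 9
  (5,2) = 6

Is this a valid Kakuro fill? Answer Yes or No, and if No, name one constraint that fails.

Yes

Across: 6+4=10; 4+9=13; 8+3=11; 1+7=8; 9+6=15. Down: 6+4+8+1+9=28; 4+9+3+7+6=29. No digit repeats within any run.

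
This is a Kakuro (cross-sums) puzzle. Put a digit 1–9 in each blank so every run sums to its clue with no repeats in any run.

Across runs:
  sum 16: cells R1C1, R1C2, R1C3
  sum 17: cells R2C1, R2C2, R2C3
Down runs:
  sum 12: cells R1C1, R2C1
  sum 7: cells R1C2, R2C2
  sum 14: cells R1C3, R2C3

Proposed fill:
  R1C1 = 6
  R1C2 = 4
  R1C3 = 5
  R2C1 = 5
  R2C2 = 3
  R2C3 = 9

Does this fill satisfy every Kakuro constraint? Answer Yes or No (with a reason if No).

No — the down run R1C1–R2C1 sums to 11, not 12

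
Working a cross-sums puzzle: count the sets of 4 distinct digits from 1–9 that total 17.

9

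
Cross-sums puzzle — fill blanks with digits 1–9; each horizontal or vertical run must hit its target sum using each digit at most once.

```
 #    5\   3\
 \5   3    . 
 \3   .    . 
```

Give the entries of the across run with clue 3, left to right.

2 1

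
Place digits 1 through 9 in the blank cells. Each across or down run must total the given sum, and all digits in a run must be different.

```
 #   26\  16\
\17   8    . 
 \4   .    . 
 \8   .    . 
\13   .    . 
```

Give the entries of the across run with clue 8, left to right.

6, 2

17 in 2 cells must be {8,9}; 4 in 2 cells must be {1,3}.
R1C2 = 17 − 8 = 9 completes the 17 across.
Given what's placed, R2C1 must be 3 to fit the 4 across and 26 down.
R2C2 = 4 − 3 = 1 completes the 4 across.
Given what's placed, R3C1 must be 6 to fit the 8 across and 26 down.
R3C2 = 8 − 6 = 2 completes the 8 across.
R4C1 = 26 − 17 = 9 completes the 26 down.
R4C2 = 13 − 9 = 4 completes the 13 across.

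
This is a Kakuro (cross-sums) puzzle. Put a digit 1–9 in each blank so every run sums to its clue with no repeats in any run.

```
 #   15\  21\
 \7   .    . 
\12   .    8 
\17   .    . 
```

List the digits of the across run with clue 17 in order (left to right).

8 9

17 in 2 cells must be {8,9}.
R2C1 = 12 − 8 = 4 completes the 12 across.
R3C2 = 9: the only remaining digit allowed by both the 17 across and the 21 down.
R1C2 = 21 − 17 = 4 completes the 21 down.
R3C1 = 17 − 9 = 8 completes the 17 across.
R1C1 = 7 − 4 = 3 completes the 7 across.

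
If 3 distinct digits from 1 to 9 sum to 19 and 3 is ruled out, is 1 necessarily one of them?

Counterexample: {2,8,9} sums to 19 under that restriction without using 1.

No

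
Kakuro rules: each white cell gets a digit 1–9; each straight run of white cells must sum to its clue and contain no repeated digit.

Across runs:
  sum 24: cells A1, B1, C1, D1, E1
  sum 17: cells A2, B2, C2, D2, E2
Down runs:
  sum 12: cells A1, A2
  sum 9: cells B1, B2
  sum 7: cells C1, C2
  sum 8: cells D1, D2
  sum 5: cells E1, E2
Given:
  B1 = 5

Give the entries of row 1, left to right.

B2 = 9 − 5 = 4 completes the 9 down.
No cell is forced outright now. A2 can only be 3 or 7 (the digits allowed by both its 17 across and its 12 down). If A2 = 7: then A1 would have to be in {1,2,3,4,6,7,8,9} for the 24 across but in {5} for the 12 down — contradiction. So A2 = 3.
A1 = 12 − 3 = 9 completes the 12 down.
No cell is forced outright now. C2 can only be 1 or 2 (the digits allowed by both its 17 across and its 7 down). If C2 = 2: then C1 would have to be in {1,2,3,6,7} for the 24 across but in {5} for the 7 down — contradiction. So C2 = 1.
C1 = 7 − 1 = 6 completes the 7 down.
Given what's placed, E2 must be 2 to fit the 17 across and 5 down.
E1 = 5 − 2 = 3 completes the 5 down.
D2 = 17 − 10 = 7 completes the 17 across.
D1 = 24 − 23 = 1 completes the 24 across.

9 5 6 1 3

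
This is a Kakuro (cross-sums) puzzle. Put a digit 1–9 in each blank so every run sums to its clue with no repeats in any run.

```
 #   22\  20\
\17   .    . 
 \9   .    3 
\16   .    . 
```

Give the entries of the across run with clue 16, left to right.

17 in 2 cells must be {8,9}; 16 in 2 cells must be {7,9}.
R2C1 = 9 − 3 = 6 completes the 9 across.
Given what's placed, R3C2 must be 9 to fit the 16 across and 20 down.
R1C1 = 9: the only remaining digit allowed by both the 17 across and the 22 down.
R1C2 = 17 − 9 = 8 completes the 17 across.
R3C1 = 16 − 9 = 7 completes the 16 across.

7, 9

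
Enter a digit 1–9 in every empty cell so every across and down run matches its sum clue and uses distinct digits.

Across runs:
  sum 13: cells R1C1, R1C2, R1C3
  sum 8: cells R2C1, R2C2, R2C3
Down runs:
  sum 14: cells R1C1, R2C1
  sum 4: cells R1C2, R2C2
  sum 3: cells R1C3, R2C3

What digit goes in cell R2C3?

2

4 in 2 cells must be {1,3}; 3 in 2 cells must be {1,2}.
The 8 across and the 14 down share only 5, so R2C1 = 5.
Given what's placed, R2C2 must be 1 to fit the 8 across and 4 down.
R2C3 = 8 − 6 = 2 completes the 8 across.
R1C1 = 14 − 5 = 9 completes the 14 down.
R1C2 = 4 − 1 = 3 completes the 4 down.
R1C3 = 13 − 12 = 1 completes the 13 across.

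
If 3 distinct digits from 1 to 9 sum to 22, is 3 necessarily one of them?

No

Counterexample: {5,8,9} sums to 22 without using 3.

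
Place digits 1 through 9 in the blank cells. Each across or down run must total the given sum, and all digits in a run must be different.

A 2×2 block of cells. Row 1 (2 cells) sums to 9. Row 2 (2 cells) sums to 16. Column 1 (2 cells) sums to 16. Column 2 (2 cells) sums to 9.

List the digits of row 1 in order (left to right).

16 in 2 cells must be {7,9}.
The 9 across and the 16 down share only 7, so (1,1) = 7.
(1,2) = 9 − 7 = 2 completes the 9 across.
(2,1) = 16 − 7 = 9 completes the 16 down.
(2,2) = 16 − 9 = 7 completes the 16 across.

7, 2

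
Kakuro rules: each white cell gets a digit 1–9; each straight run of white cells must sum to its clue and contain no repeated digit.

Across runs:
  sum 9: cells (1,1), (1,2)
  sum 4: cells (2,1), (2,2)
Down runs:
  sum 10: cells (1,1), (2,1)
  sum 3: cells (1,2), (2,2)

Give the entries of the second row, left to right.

4 in 2 cells must be {1,3}; 3 in 2 cells must be {1,2}.
The 4 across and the 3 down share only 1, so (2,2) = 1.
(1,2) = 3 − 1 = 2 completes the 3 down.
(2,1) = 4 − 1 = 3 completes the 4 across.
(1,1) = 9 − 2 = 7 completes the 9 across.

3 1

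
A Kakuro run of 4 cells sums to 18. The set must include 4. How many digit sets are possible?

5

4 distinct digits from 1–9 sum between 10 and 30.
Keeping only sets containing 4.
Enumerating: {1,4,5,8}, {1,4,6,7}, {2,3,4,9}, {2,4,5,7}, {3,4,5,6}.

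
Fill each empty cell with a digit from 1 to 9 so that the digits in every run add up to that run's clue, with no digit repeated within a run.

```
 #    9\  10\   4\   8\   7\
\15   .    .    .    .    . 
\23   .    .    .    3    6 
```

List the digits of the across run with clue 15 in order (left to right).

4, 2, 3, 5, 1

15 in 5 cells must be {1,2,3,4,5}; 4 in 2 cells must be {1,3}.
R1C4 = 8 − 3 = 5 completes the 8 down.
R1C5 = 7 − 6 = 1 completes the 7 down.
Given what's placed, R2C3 must be 1 to fit the 23 across and 4 down.
R1C3 = 4 − 1 = 3 completes the 4 down.
Nothing is forced directly, so branch on R1C1, whose candidates are 2 or 4. If R1C1 = 2: that forces R1C2 = 4, after which R2C1 would have to be in {4,5,8,9} for the 23 across but in {7} for the 9 down — contradiction. So R1C1 = 4.
R1C2 = 15 − 13 = 2 completes the 15 across.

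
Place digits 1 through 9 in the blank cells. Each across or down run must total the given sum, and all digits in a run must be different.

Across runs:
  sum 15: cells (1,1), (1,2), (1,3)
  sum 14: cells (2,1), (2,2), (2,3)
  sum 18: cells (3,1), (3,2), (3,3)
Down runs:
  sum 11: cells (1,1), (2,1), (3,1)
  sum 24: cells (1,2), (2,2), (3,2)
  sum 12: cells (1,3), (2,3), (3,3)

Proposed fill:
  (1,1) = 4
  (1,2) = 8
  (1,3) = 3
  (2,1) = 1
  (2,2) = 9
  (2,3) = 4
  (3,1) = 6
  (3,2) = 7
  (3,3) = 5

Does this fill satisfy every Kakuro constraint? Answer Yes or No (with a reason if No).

Yes

Across: 4+8+3=15; 1+9+4=14; 6+7+5=18. Down: 4+1+6=11; 8+9+7=24; 3+4+5=12. No digit repeats within any run.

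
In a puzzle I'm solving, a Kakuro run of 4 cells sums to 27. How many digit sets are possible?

3

4 distinct digits from 1–9 sum between 10 and 30.
Enumerating: {3,7,8,9}, {4,6,8,9}, {5,6,7,9}.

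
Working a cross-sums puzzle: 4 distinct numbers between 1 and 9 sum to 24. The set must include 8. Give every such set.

4 distinct digits from 1–9 sum between 10 and 30.
Keeping only sets containing 8.

{1,6,8,9}; {2,5,8,9}; {3,4,8,9}; {3,6,7,8}; {4,5,7,8}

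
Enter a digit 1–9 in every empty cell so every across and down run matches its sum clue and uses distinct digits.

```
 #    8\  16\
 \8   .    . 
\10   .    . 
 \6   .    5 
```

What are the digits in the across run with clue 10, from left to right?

R3C1 = 6 − 5 = 1 completes the 6 across.
Nothing is forced directly, so branch on R1C1, whose candidates are 2 or 3 or 5. If R1C1 = 2: then R1C2 would have to be in {6} for the 8 across but in {2,3,4,7,8,9} for the 16 down — contradiction. If R1C1 = 3: then R1C2 would have to be in {5} for the 8 across but in {2,3,4,7,8,9} for the 16 down — contradiction. So R1C1 = 5.
R1C2 = 8 − 5 = 3 completes the 8 across.
R2C1 = 8 − 6 = 2 completes the 8 down.
R2C2 = 10 − 2 = 8 completes the 10 across.

2 8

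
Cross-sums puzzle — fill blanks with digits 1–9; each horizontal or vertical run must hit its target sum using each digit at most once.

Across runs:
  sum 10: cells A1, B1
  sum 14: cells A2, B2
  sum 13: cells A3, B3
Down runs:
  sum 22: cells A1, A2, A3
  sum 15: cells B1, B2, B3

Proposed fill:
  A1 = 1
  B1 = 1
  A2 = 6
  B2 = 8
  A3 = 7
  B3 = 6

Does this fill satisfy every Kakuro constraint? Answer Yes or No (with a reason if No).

No — the down run A1–A3 sums to 14, not 22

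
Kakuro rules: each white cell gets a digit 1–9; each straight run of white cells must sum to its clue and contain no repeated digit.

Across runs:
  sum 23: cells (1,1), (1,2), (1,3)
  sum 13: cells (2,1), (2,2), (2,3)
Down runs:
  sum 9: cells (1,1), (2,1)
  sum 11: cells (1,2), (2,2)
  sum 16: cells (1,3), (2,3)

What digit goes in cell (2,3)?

23 in 3 cells must be {6,8,9}; 16 in 2 cells must be {7,9}.
The 23 across and the 16 down share only 9, so (1,3) = 9.
(2,3) = 16 − 9 = 7 completes the 16 down.
Nothing is forced directly, so branch on (1,1), whose candidates are 6 or 8. If (1,1) = 6: that forces (1,2) = 8, after which (2,1) would have to be in {1,2,4,5} for the 13 across but in {3} for the 9 down — contradiction. So (1,1) = 8.
(1,2) = 23 − 17 = 6 completes the 23 across.
(2,1) = 9 − 8 = 1 completes the 9 down.
(2,2) = 13 − 8 = 5 completes the 13 across.

7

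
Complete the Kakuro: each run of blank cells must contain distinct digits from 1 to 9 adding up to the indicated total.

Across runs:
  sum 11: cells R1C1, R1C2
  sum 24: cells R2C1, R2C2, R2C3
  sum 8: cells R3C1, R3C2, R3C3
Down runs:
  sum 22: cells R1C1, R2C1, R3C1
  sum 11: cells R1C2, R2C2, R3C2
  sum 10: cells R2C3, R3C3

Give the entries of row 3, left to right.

5, 1, 2

24 in 3 cells must be {7,8,9}.
Only 5 fits R3C1 under both its across sum 8 and down sum 22.
Nothing is forced directly, so branch on R1C1, whose candidates are 8 or 9. If R1C1 = 9: that forces R1C2 = 2, R2C1 = 8, after which R2C2 would have to be in {7,9} for the 24 across but in {1,3,4,5,6,8} for the 11 down — contradiction. So R1C1 = 8.
R1C2 = 11 − 8 = 3 completes the 11 across.
R2C1 = 22 − 13 = 9 completes the 22 down.
R2C2 = 7: the only remaining digit allowed by both the 24 across and the 11 down.
R2C3 = 24 − 16 = 8 completes the 24 across.
R3C2 = 11 − 10 = 1 completes the 11 down.
R3C3 = 8 − 6 = 2 completes the 8 across.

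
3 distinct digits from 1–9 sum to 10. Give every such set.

{1,2,7}; {1,3,6}; {1,4,5}; {2,3,5}

3 distinct digits from 1–9 sum between 6 and 24.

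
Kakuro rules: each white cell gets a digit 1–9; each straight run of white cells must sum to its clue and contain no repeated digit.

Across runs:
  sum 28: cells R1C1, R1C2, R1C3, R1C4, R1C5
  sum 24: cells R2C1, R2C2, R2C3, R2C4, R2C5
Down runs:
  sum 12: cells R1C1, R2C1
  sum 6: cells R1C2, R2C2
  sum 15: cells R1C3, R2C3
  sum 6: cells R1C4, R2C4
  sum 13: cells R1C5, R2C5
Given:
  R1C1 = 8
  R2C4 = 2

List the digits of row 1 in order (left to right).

R1C4 = 6 − 2 = 4 completes the 6 down.
R2C1 = 12 − 8 = 4 completes the 12 down.
Nothing is forced directly, so branch on R2C2, whose candidates are 1 or 5. If R2C2 = 1: that forces R1C2 = 5, R1C3 = 9, after which R1C5 would have to be in {2} for the 28 across but in {4,5,6,7,8,9} for the 13 down — contradiction. So R2C2 = 5.
R1C2 = 6 − 5 = 1 completes the 6 down.
Nothing is forced directly, so branch on R2C3, whose candidates are 6 or 7. If R2C3 = 7: then R1C3 would have to be in {6,9} for the 28 across but in {8} for the 15 down — contradiction. So R2C3 = 6.
R1C3 = 15 − 6 = 9 completes the 15 down.
R1C5 = 28 − 22 = 6 completes the 28 across.
R2C5 = 24 − 17 = 7 completes the 24 across.

8 1 9 4 6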